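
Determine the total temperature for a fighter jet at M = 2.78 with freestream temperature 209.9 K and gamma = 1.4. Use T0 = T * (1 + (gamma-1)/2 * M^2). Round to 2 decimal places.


Step 1: (gamma-1)/2 = 0.2
Step 2: M^2 = 7.7284
Step 3: 1 + 0.2 * 7.7284 = 2.54568
Step 4: T0 = 209.9 * 2.54568 = 534.34 K

534.34


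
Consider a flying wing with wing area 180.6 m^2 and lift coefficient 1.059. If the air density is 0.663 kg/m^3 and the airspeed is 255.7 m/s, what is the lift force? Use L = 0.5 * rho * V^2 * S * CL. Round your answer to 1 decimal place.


Step 1: Calculate dynamic pressure q = 0.5 * 0.663 * 255.7^2 = 0.5 * 0.663 * 65382.49 = 21674.2954 Pa
Step 2: Multiply by wing area and lift coefficient: L = 21674.2954 * 180.6 * 1.059
Step 3: L = 3914377.7556 * 1.059 = 4145326.0 N

4145326.0


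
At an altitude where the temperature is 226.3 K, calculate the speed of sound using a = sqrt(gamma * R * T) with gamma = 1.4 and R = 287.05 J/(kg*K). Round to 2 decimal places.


Step 1: gamma * R * T = 1.4 * 287.05 * 226.3 = 90943.181
Step 2: a = sqrt(90943.181) = 301.57 m/s

301.57


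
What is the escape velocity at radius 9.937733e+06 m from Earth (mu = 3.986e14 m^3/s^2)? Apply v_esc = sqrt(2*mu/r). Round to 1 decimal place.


Step 1: 2*mu/r = 2 * 3.986e14 / 9.937733e+06 = 80219502.7779
Step 2: v_esc = sqrt(80219502.7779) = 8956.5 m/s

8956.5


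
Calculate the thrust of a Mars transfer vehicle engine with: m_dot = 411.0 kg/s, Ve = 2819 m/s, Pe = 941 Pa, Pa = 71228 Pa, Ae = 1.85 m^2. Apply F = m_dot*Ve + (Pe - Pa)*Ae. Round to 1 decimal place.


Step 1: Momentum thrust = m_dot * Ve = 411.0 * 2819 = 1158609.0 N
Step 2: Pressure thrust = (Pe - Pa) * Ae = (941 - 71228) * 1.85 = -130030.95 N
Step 3: Total thrust F = 1158609.0 + -130030.95 = 1028578.1 N

1028578.1


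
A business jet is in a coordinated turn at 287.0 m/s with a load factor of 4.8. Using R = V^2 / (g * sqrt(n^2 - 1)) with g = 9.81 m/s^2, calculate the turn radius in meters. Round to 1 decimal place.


Step 1: V^2 = 287.0^2 = 82369.0
Step 2: n^2 - 1 = 4.8^2 - 1 = 22.04
Step 3: sqrt(22.04) = 4.694678
Step 4: R = 82369.0 / (9.81 * 4.694678) = 1788.5 m

1788.5


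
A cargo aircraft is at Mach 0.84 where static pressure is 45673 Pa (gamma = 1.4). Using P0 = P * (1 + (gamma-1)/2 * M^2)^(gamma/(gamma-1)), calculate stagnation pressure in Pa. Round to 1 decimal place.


Step 1: (gamma-1)/2 * M^2 = 0.2 * 0.7056 = 0.14112
Step 2: 1 + 0.14112 = 1.14112
Step 3: Exponent gamma/(gamma-1) = 3.5
Step 4: P0 = 45673 * 1.14112^3.5 = 72496.9 Pa

72496.9


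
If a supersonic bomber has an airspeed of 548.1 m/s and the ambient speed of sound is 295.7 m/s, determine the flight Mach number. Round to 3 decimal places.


Step 1: M = V / a = 548.1 / 295.7
Step 2: M = 1.854

1.854


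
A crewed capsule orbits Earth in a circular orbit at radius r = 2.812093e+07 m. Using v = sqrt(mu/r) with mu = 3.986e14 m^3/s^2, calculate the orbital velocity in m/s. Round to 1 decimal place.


Step 1: mu / r = 3.986e14 / 2.812093e+07 = 14174495.6515
Step 2: v = sqrt(14174495.6515) = 3764.9 m/s

3764.9


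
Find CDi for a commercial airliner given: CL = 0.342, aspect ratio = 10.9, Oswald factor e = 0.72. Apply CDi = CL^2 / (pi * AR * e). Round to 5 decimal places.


Step 1: CL^2 = 0.342^2 = 0.116964
Step 2: pi * AR * e = 3.14159 * 10.9 * 0.72 = 24.655219
Step 3: CDi = 0.116964 / 24.655219 = 0.00474

0.00474


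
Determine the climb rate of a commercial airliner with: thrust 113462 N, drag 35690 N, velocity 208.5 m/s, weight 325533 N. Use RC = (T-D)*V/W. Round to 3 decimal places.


Step 1: Excess thrust = T - D = 113462 - 35690 = 77772 N
Step 2: Excess power = 77772 * 208.5 = 16215462.0 W
Step 3: RC = 16215462.0 / 325533 = 49.812 m/s

49.812


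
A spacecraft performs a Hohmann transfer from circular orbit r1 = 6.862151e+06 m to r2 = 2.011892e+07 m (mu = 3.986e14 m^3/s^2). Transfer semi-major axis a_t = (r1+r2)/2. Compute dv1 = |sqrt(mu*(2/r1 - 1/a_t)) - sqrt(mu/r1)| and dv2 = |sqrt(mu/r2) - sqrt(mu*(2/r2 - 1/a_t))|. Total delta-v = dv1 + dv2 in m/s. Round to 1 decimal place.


Step 1: Transfer semi-major axis a_t = (6.862151e+06 + 2.011892e+07) / 2 = 1.349054e+07 m
Step 2: v1 (circular at r1) = sqrt(mu/r1) = 7621.47 m/s
Step 3: v_t1 = sqrt(mu*(2/r1 - 1/a_t)) = 9307.35 m/s
Step 4: dv1 = |9307.35 - 7621.47| = 1685.89 m/s
Step 5: v2 (circular at r2) = 4451.09 m/s, v_t2 = 3174.55 m/s
Step 6: dv2 = |4451.09 - 3174.55| = 1276.54 m/s
Step 7: Total delta-v = 1685.89 + 1276.54 = 2962.4 m/s

2962.4


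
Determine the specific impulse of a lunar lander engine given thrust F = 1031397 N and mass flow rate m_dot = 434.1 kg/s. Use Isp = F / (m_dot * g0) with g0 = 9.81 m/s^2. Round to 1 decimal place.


Step 1: m_dot * g0 = 434.1 * 9.81 = 4258.52
Step 2: Isp = 1031397 / 4258.52 = 242.2 s

242.2


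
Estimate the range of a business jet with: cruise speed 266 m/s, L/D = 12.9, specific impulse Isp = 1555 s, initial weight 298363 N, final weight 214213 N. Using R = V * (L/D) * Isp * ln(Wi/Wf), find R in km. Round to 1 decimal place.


Step 1: Coefficient = V * (L/D) * Isp = 266 * 12.9 * 1555 = 5335827.0 m
Step 2: Wi/Wf = 298363 / 214213 = 1.392833
Step 3: ln(1.392833) = 0.33134
Step 4: R = 5335827.0 * 0.33134 = 1767973.0 m = 1768.0 km

1768.0


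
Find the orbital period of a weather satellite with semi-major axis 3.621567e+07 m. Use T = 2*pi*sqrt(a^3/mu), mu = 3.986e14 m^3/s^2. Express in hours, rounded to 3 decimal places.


Step 1: a^3 / mu = 4.749956e+22 / 3.986e14 = 1.191660e+08
Step 2: sqrt(1.191660e+08) = 10916.317 s
Step 3: T = 2*pi * 10916.317 = 68589.24 s
Step 4: T in hours = 68589.24 / 3600 = 19.053 hours

19.053


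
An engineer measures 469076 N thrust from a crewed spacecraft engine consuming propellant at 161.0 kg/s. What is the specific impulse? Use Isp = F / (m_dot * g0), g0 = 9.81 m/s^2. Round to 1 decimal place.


Step 1: m_dot * g0 = 161.0 * 9.81 = 1579.41
Step 2: Isp = 469076 / 1579.41 = 297.0 s

297.0


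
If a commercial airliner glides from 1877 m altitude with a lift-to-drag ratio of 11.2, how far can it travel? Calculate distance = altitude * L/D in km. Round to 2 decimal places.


Step 1: Glide distance = altitude * L/D = 1877 * 11.2 = 21022.4 m
Step 2: Convert to km: 21022.4 / 1000 = 21.02 km

21.02


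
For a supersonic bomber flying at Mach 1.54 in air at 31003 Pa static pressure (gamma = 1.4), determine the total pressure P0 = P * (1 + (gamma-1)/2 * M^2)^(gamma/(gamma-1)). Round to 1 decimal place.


Step 1: (gamma-1)/2 * M^2 = 0.2 * 2.3716 = 0.47432
Step 2: 1 + 0.47432 = 1.47432
Step 3: Exponent gamma/(gamma-1) = 3.5
Step 4: P0 = 31003 * 1.47432^3.5 = 120635.4 Pa

120635.4


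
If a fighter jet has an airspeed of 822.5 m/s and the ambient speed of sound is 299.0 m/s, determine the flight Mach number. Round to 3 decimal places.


Step 1: M = V / a = 822.5 / 299.0
Step 2: M = 2.751

2.751


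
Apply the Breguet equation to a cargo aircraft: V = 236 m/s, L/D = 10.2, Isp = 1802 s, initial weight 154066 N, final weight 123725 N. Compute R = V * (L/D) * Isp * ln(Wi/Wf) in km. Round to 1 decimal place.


Step 1: Coefficient = V * (L/D) * Isp = 236 * 10.2 * 1802 = 4337774.4 m
Step 2: Wi/Wf = 154066 / 123725 = 1.245229
Step 3: ln(1.245229) = 0.21932
Step 4: R = 4337774.4 * 0.21932 = 951359.5 m = 951.4 km

951.4


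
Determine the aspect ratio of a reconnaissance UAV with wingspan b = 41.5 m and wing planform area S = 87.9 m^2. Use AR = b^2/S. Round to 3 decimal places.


Step 1: b^2 = 41.5^2 = 1722.25
Step 2: AR = 1722.25 / 87.9 = 19.593

19.593


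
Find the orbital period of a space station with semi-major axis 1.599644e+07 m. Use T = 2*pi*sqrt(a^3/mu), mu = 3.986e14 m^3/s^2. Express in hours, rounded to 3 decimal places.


Step 1: a^3 / mu = 4.093267e+21 / 3.986e14 = 1.026911e+07
Step 2: sqrt(1.026911e+07) = 3204.5449 s
Step 3: T = 2*pi * 3204.5449 = 20134.75 s
Step 4: T in hours = 20134.75 / 3600 = 5.593 hours

5.593


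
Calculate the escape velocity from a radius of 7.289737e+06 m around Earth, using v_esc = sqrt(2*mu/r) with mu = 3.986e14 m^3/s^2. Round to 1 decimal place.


Step 1: 2*mu/r = 2 * 3.986e14 / 7.289737e+06 = 109359226.54
Step 2: v_esc = sqrt(109359226.54) = 10457.5 m/s

10457.5


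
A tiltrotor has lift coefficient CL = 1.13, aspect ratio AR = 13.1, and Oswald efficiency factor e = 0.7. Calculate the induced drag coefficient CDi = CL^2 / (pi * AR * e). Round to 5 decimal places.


Step 1: CL^2 = 1.13^2 = 1.2769
Step 2: pi * AR * e = 3.14159 * 13.1 * 0.7 = 28.808405
Step 3: CDi = 1.2769 / 28.808405 = 0.04432

0.04432


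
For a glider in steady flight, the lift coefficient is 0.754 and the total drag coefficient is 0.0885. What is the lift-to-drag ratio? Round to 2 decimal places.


Step 1: L/D = CL / CD = 0.754 / 0.0885
Step 2: L/D = 8.52

8.52


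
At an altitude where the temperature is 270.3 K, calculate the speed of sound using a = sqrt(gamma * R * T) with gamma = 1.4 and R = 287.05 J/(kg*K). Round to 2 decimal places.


Step 1: gamma * R * T = 1.4 * 287.05 * 270.3 = 108625.461
Step 2: a = sqrt(108625.461) = 329.58 m/s

329.58


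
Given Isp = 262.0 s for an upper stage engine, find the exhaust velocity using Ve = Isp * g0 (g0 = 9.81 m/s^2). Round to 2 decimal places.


Step 1: Ve = Isp * g0 = 262.0 * 9.81
Step 2: Ve = 2570.22 m/s

2570.22


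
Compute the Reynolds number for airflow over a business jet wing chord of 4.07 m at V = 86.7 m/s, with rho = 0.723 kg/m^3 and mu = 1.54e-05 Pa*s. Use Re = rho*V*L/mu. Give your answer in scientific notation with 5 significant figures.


Step 1: Numerator = rho * V * L = 0.723 * 86.7 * 4.07 = 255.124287
Step 2: Re = 255.124287 / 1.54e-05
Step 3: Re = 1.6567e+07

1.6567e+07


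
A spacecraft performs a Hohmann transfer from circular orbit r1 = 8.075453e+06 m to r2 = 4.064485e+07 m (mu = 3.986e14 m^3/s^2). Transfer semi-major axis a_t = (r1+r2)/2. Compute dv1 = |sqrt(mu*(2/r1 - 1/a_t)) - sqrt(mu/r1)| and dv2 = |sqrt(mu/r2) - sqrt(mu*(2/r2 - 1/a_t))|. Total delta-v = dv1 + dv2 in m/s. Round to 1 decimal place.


Step 1: Transfer semi-major axis a_t = (8.075453e+06 + 4.064485e+07) / 2 = 2.436015e+07 m
Step 2: v1 (circular at r1) = sqrt(mu/r1) = 7025.63 m/s
Step 3: v_t1 = sqrt(mu*(2/r1 - 1/a_t)) = 9075.03 m/s
Step 4: dv1 = |9075.03 - 7025.63| = 2049.4 m/s
Step 5: v2 (circular at r2) = 3131.6 m/s, v_t2 = 1803.06 m/s
Step 6: dv2 = |3131.6 - 1803.06| = 1328.54 m/s
Step 7: Total delta-v = 2049.4 + 1328.54 = 3377.9 m/s

3377.9


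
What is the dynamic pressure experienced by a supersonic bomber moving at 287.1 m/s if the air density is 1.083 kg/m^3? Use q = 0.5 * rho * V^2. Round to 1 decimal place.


Step 1: V^2 = 287.1^2 = 82426.41
Step 2: q = 0.5 * 1.083 * 82426.41
Step 3: q = 44633.9 Pa

44633.9


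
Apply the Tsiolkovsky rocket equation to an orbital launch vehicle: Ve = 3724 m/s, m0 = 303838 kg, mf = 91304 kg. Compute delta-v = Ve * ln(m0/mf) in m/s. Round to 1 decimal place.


Step 1: Mass ratio m0/mf = 303838 / 91304 = 3.327762
Step 2: ln(3.327762) = 1.2023
Step 3: delta-v = 3724 * 1.2023 = 4477.4 m/s

4477.4


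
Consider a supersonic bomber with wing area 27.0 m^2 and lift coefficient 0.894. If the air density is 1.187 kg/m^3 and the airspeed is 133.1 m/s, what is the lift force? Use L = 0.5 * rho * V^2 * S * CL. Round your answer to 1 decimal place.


Step 1: Calculate dynamic pressure q = 0.5 * 1.187 * 133.1^2 = 0.5 * 1.187 * 17715.61 = 10514.2145 Pa
Step 2: Multiply by wing area and lift coefficient: L = 10514.2145 * 27.0 * 0.894
Step 3: L = 283883.7924 * 0.894 = 253792.1 N

253792.1


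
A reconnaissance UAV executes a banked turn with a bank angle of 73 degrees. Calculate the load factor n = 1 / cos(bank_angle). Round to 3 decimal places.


Step 1: Convert 73 degrees to radians = 1.27409
Step 2: cos(73 deg) = 0.292372
Step 3: n = 1 / 0.292372 = 3.420

3.420


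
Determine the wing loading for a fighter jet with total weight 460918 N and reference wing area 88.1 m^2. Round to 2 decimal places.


Step 1: Wing loading = W / S = 460918 / 88.1
Step 2: Wing loading = 5231.76 N/m^2

5231.76


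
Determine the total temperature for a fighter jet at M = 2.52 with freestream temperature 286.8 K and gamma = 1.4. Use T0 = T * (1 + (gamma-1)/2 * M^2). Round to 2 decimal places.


Step 1: (gamma-1)/2 = 0.2
Step 2: M^2 = 6.3504
Step 3: 1 + 0.2 * 6.3504 = 2.27008
Step 4: T0 = 286.8 * 2.27008 = 651.06 K

651.06


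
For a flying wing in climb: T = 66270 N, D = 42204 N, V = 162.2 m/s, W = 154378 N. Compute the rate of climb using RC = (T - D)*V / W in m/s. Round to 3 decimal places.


Step 1: Excess thrust = T - D = 66270 - 42204 = 24066 N
Step 2: Excess power = 24066 * 162.2 = 3903505.2 W
Step 3: RC = 3903505.2 / 154378 = 25.285 m/s

25.285


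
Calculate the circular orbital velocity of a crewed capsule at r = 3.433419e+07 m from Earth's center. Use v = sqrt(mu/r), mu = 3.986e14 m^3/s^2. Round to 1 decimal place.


Step 1: mu / r = 3.986e14 / 3.433419e+07 = 11609419.066
Step 2: v = sqrt(11609419.066) = 3407.3 m/s

3407.3


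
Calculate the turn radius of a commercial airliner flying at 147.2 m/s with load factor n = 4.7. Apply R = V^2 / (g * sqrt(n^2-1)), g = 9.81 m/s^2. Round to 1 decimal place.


Step 1: V^2 = 147.2^2 = 21667.84
Step 2: n^2 - 1 = 4.7^2 - 1 = 21.09
Step 3: sqrt(21.09) = 4.592385
Step 4: R = 21667.84 / (9.81 * 4.592385) = 481.0 m

481.0


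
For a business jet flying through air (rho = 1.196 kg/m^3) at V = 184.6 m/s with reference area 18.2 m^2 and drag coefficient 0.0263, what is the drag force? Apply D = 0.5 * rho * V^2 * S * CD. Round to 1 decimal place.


Step 1: Dynamic pressure q = 0.5 * 1.196 * 184.6^2 = 20378.1417 Pa
Step 2: Drag D = q * S * CD = 20378.1417 * 18.2 * 0.0263
Step 3: D = 9754.2 N

9754.2


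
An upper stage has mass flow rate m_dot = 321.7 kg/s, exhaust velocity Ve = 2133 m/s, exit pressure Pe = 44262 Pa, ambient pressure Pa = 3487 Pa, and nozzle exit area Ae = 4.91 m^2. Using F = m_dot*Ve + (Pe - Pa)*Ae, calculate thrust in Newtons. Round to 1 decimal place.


Step 1: Momentum thrust = m_dot * Ve = 321.7 * 2133 = 686186.1 N
Step 2: Pressure thrust = (Pe - Pa) * Ae = (44262 - 3487) * 4.91 = 200205.25 N
Step 3: Total thrust F = 686186.1 + 200205.25 = 886391.4 N

886391.4


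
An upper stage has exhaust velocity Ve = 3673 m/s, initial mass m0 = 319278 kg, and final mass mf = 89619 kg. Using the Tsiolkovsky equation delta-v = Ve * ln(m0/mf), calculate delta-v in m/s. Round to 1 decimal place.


Step 1: Mass ratio m0/mf = 319278 / 89619 = 3.562615
Step 2: ln(3.562615) = 1.270495
Step 3: delta-v = 3673 * 1.270495 = 4666.5 m/s

4666.5


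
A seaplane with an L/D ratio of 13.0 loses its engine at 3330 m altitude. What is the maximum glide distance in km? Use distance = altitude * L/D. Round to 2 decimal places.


Step 1: Glide distance = altitude * L/D = 3330 * 13.0 = 43290.0 m
Step 2: Convert to km: 43290.0 / 1000 = 43.29 km

43.29


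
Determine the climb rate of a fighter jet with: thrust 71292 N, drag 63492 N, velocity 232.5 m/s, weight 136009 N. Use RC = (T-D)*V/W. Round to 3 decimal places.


Step 1: Excess thrust = T - D = 71292 - 63492 = 7800 N
Step 2: Excess power = 7800 * 232.5 = 1813500.0 W
Step 3: RC = 1813500.0 / 136009 = 13.334 m/s

13.334


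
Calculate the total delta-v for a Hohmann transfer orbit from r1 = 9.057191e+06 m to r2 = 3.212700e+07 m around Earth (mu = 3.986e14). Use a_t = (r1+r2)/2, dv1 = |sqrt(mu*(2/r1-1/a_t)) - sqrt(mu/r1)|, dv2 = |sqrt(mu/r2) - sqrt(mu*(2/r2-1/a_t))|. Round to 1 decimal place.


Step 1: Transfer semi-major axis a_t = (9.057191e+06 + 3.212700e+07) / 2 = 2.059210e+07 m
Step 2: v1 (circular at r1) = sqrt(mu/r1) = 6633.95 m/s
Step 3: v_t1 = sqrt(mu*(2/r1 - 1/a_t)) = 8286.22 m/s
Step 4: dv1 = |8286.22 - 6633.95| = 1652.28 m/s
Step 5: v2 (circular at r2) = 3522.36 m/s, v_t2 = 2336.04 m/s
Step 6: dv2 = |3522.36 - 2336.04| = 1186.32 m/s
Step 7: Total delta-v = 1652.28 + 1186.32 = 2838.6 m/s

2838.6


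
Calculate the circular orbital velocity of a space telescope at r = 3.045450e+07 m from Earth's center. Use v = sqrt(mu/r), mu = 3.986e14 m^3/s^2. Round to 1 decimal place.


Step 1: mu / r = 3.986e14 / 3.045450e+07 = 13088377.7438
Step 2: v = sqrt(13088377.7438) = 3617.8 m/s

3617.8


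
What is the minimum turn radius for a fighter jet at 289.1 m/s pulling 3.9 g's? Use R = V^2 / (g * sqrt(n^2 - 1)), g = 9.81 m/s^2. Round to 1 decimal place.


Step 1: V^2 = 289.1^2 = 83578.81
Step 2: n^2 - 1 = 3.9^2 - 1 = 14.21
Step 3: sqrt(14.21) = 3.769615
Step 4: R = 83578.81 / (9.81 * 3.769615) = 2260.1 m

2260.1


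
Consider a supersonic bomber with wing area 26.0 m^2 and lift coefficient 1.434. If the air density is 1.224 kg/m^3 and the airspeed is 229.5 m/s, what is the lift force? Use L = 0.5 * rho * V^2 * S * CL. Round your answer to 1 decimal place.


Step 1: Calculate dynamic pressure q = 0.5 * 1.224 * 229.5^2 = 0.5 * 1.224 * 52670.25 = 32234.193 Pa
Step 2: Multiply by wing area and lift coefficient: L = 32234.193 * 26.0 * 1.434
Step 3: L = 838089.018 * 1.434 = 1201819.7 N

1201819.7


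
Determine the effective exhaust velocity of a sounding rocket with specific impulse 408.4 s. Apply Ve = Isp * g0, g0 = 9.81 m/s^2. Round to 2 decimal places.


Step 1: Ve = Isp * g0 = 408.4 * 9.81
Step 2: Ve = 4006.40 m/s

4006.40


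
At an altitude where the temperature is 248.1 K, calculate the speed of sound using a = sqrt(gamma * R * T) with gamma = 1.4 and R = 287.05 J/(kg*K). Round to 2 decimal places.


Step 1: gamma * R * T = 1.4 * 287.05 * 248.1 = 99703.947
Step 2: a = sqrt(99703.947) = 315.76 m/s

315.76


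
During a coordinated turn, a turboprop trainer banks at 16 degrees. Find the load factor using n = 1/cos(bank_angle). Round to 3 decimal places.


Step 1: Convert 16 degrees to radians = 0.279253
Step 2: cos(16 deg) = 0.961262
Step 3: n = 1 / 0.961262 = 1.040

1.040


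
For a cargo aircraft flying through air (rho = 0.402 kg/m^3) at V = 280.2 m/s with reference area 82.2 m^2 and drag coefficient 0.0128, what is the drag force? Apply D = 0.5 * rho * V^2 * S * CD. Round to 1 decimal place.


Step 1: Dynamic pressure q = 0.5 * 0.402 * 280.2^2 = 15780.92 Pa
Step 2: Drag D = q * S * CD = 15780.92 * 82.2 * 0.0128
Step 3: D = 16604.1 N

16604.1


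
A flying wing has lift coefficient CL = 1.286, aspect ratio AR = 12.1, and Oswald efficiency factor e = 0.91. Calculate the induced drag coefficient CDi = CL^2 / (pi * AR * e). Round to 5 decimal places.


Step 1: CL^2 = 1.286^2 = 1.653796
Step 2: pi * AR * e = 3.14159 * 12.1 * 0.91 = 34.592077
Step 3: CDi = 1.653796 / 34.592077 = 0.04781

0.04781


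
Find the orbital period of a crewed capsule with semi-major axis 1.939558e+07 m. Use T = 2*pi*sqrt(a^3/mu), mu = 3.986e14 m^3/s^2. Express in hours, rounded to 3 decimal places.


Step 1: a^3 / mu = 7.296395e+21 / 3.986e14 = 1.830505e+07
Step 2: sqrt(1.830505e+07) = 4278.4406 s
Step 3: T = 2*pi * 4278.4406 = 26882.24 s
Step 4: T in hours = 26882.24 / 3600 = 7.467 hours

7.467


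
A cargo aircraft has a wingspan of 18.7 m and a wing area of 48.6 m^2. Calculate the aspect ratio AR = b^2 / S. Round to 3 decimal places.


Step 1: b^2 = 18.7^2 = 349.69
Step 2: AR = 349.69 / 48.6 = 7.195

7.195


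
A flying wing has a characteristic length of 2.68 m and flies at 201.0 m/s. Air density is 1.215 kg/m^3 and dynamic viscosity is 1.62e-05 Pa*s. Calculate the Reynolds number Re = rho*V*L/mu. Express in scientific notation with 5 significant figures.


Step 1: Numerator = rho * V * L = 1.215 * 201.0 * 2.68 = 654.4962
Step 2: Re = 654.4962 / 1.62e-05
Step 3: Re = 4.0401e+07

4.0401e+07


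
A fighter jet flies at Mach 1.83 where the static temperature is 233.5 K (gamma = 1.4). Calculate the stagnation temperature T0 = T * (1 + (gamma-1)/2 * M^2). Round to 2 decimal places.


Step 1: (gamma-1)/2 = 0.2
Step 2: M^2 = 3.3489
Step 3: 1 + 0.2 * 3.3489 = 1.66978
Step 4: T0 = 233.5 * 1.66978 = 389.89 K

389.89


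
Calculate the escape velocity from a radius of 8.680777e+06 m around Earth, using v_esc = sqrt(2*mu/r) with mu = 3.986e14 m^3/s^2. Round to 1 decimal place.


Step 1: 2*mu/r = 2 * 3.986e14 / 8.680777e+06 = 91835097.2499
Step 2: v_esc = sqrt(91835097.2499) = 9583.1 m/s

9583.1


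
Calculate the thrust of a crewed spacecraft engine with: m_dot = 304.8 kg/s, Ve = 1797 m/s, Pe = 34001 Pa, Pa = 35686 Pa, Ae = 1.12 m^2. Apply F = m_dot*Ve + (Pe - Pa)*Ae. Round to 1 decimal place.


Step 1: Momentum thrust = m_dot * Ve = 304.8 * 1797 = 547725.6 N
Step 2: Pressure thrust = (Pe - Pa) * Ae = (34001 - 35686) * 1.12 = -1887.20 N
Step 3: Total thrust F = 547725.6 + -1887.20 = 545838.4 N

545838.4


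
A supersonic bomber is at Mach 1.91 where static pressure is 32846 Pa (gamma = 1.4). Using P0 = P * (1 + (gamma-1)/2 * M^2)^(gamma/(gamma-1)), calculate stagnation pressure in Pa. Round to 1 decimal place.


Step 1: (gamma-1)/2 * M^2 = 0.2 * 3.6481 = 0.72962
Step 2: 1 + 0.72962 = 1.72962
Step 3: Exponent gamma/(gamma-1) = 3.5
Step 4: P0 = 32846 * 1.72962^3.5 = 223516.7 Pa

223516.7


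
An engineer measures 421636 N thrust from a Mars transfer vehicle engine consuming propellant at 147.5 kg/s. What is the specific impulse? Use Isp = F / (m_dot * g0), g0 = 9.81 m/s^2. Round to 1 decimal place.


Step 1: m_dot * g0 = 147.5 * 9.81 = 1446.98
Step 2: Isp = 421636 / 1446.98 = 291.4 s

291.4


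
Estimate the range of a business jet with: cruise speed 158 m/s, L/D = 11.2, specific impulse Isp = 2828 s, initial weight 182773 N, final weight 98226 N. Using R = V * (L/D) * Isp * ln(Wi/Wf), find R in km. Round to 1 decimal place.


Step 1: Coefficient = V * (L/D) * Isp = 158 * 11.2 * 2828 = 5004428.8 m
Step 2: Wi/Wf = 182773 / 98226 = 1.86074
Step 3: ln(1.86074) = 0.620974
Step 4: R = 5004428.8 * 0.620974 = 3107620.2 m = 3107.6 km

3107.6


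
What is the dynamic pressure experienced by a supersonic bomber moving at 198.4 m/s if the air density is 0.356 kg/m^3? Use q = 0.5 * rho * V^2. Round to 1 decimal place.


Step 1: V^2 = 198.4^2 = 39362.56
Step 2: q = 0.5 * 0.356 * 39362.56
Step 3: q = 7006.5 Pa

7006.5


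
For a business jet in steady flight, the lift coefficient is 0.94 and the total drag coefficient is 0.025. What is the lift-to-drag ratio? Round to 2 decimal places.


Step 1: L/D = CL / CD = 0.94 / 0.025
Step 2: L/D = 37.60

37.60


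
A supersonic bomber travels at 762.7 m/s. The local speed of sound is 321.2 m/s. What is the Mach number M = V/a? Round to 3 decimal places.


Step 1: M = V / a = 762.7 / 321.2
Step 2: M = 2.375

2.375


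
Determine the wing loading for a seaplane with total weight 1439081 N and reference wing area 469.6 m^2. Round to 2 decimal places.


Step 1: Wing loading = W / S = 1439081 / 469.6
Step 2: Wing loading = 3064.48 N/m^2

3064.48


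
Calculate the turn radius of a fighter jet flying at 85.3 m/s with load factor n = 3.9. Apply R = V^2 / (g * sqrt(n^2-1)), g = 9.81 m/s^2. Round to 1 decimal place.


Step 1: V^2 = 85.3^2 = 7276.09
Step 2: n^2 - 1 = 3.9^2 - 1 = 14.21
Step 3: sqrt(14.21) = 3.769615
Step 4: R = 7276.09 / (9.81 * 3.769615) = 196.8 m

196.8


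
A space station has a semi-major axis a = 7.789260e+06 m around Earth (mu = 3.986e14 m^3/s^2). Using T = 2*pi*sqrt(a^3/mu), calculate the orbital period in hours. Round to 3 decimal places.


Step 1: a^3 / mu = 4.725944e+20 / 3.986e14 = 1.185636e+06
Step 2: sqrt(1.185636e+06) = 1088.8691 s
Step 3: T = 2*pi * 1088.8691 = 6841.57 s
Step 4: T in hours = 6841.57 / 3600 = 1.900 hours

1.900


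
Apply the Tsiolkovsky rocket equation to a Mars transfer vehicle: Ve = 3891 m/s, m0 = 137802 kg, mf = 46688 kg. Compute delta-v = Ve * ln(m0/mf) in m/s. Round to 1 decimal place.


Step 1: Mass ratio m0/mf = 137802 / 46688 = 2.951551
Step 2: ln(2.951551) = 1.082331
Step 3: delta-v = 3891 * 1.082331 = 4211.3 m/s

4211.3


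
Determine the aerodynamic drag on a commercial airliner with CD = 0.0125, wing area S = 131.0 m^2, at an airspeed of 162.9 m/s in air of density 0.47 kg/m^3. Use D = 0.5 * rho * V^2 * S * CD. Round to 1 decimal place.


Step 1: Dynamic pressure q = 0.5 * 0.47 * 162.9^2 = 6236.0564 Pa
Step 2: Drag D = q * S * CD = 6236.0564 * 131.0 * 0.0125
Step 3: D = 10211.5 N

10211.5


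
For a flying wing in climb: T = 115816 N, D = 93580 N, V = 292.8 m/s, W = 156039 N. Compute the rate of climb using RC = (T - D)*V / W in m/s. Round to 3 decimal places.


Step 1: Excess thrust = T - D = 115816 - 93580 = 22236 N
Step 2: Excess power = 22236 * 292.8 = 6510700.8 W
Step 3: RC = 6510700.8 / 156039 = 41.725 m/s

41.725


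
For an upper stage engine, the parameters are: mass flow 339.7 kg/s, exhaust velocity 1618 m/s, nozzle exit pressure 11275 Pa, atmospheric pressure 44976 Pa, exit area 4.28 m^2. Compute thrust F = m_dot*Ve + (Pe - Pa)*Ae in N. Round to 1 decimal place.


Step 1: Momentum thrust = m_dot * Ve = 339.7 * 1618 = 549634.6 N
Step 2: Pressure thrust = (Pe - Pa) * Ae = (11275 - 44976) * 4.28 = -144240.28 N
Step 3: Total thrust F = 549634.6 + -144240.28 = 405394.3 N

405394.3


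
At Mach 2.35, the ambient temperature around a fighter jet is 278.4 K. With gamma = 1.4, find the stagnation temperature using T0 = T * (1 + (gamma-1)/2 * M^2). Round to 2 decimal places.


Step 1: (gamma-1)/2 = 0.2
Step 2: M^2 = 5.5225
Step 3: 1 + 0.2 * 5.5225 = 2.1045
Step 4: T0 = 278.4 * 2.1045 = 585.89 K

585.89


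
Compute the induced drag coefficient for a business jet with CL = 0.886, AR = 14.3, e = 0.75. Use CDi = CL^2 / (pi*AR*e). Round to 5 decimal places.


Step 1: CL^2 = 0.886^2 = 0.784996
Step 2: pi * AR * e = 3.14159 * 14.3 * 0.75 = 33.693581
Step 3: CDi = 0.784996 / 33.693581 = 0.02330

0.02330


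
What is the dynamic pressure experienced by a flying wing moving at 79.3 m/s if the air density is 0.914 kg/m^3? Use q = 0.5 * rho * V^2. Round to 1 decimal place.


Step 1: V^2 = 79.3^2 = 6288.49
Step 2: q = 0.5 * 0.914 * 6288.49
Step 3: q = 2873.8 Pa

2873.8


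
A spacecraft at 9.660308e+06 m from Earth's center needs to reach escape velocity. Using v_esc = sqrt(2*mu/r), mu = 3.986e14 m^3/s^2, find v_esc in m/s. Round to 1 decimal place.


Step 1: 2*mu/r = 2 * 3.986e14 / 9.660308e+06 = 82523248.7411
Step 2: v_esc = sqrt(82523248.7411) = 9084.2 m/s

9084.2


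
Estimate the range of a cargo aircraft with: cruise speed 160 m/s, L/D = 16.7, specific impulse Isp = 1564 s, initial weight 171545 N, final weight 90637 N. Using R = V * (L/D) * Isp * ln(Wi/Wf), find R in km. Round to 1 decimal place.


Step 1: Coefficient = V * (L/D) * Isp = 160 * 16.7 * 1564 = 4179008.0 m
Step 2: Wi/Wf = 171545 / 90637 = 1.89266
Step 3: ln(1.89266) = 0.637983
Step 4: R = 4179008.0 * 0.637983 = 2666136.5 m = 2666.1 km

2666.1


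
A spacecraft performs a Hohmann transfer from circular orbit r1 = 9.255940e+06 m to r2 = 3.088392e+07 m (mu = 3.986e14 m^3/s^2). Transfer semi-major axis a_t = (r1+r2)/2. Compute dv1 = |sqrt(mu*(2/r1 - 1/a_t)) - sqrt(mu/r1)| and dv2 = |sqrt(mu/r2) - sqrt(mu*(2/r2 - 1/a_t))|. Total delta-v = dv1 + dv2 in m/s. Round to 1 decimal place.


Step 1: Transfer semi-major axis a_t = (9.255940e+06 + 3.088392e+07) / 2 = 2.006993e+07 m
Step 2: v1 (circular at r1) = sqrt(mu/r1) = 6562.33 m/s
Step 3: v_t1 = sqrt(mu*(2/r1 - 1/a_t)) = 8140.51 m/s
Step 4: dv1 = |8140.51 - 6562.33| = 1578.18 m/s
Step 5: v2 (circular at r2) = 3592.55 m/s, v_t2 = 2439.72 m/s
Step 6: dv2 = |3592.55 - 2439.72| = 1152.83 m/s
Step 7: Total delta-v = 1578.18 + 1152.83 = 2731.0 m/s

2731.0


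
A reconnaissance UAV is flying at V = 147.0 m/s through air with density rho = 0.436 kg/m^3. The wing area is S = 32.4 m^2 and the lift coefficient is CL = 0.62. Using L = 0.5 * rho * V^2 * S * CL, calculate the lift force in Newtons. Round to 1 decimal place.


Step 1: Calculate dynamic pressure q = 0.5 * 0.436 * 147.0^2 = 0.5 * 0.436 * 21609.0 = 4710.762 Pa
Step 2: Multiply by wing area and lift coefficient: L = 4710.762 * 32.4 * 0.62
Step 3: L = 152628.6888 * 0.62 = 94629.8 N

94629.8


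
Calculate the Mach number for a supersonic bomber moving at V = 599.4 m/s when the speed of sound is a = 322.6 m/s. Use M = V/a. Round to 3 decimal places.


Step 1: M = V / a = 599.4 / 322.6
Step 2: M = 1.858

1.858


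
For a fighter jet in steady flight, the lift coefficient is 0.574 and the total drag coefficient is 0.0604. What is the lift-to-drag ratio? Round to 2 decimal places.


Step 1: L/D = CL / CD = 0.574 / 0.0604
Step 2: L/D = 9.50

9.50


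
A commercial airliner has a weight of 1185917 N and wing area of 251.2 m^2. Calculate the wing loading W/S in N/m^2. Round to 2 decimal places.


Step 1: Wing loading = W / S = 1185917 / 251.2
Step 2: Wing loading = 4721.01 N/m^2

4721.01


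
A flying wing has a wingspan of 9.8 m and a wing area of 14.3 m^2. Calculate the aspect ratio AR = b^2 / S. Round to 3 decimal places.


Step 1: b^2 = 9.8^2 = 96.04
Step 2: AR = 96.04 / 14.3 = 6.716

6.716


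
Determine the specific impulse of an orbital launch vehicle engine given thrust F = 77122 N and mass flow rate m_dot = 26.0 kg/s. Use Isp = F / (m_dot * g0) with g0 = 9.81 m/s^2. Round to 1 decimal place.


Step 1: m_dot * g0 = 26.0 * 9.81 = 255.06
Step 2: Isp = 77122 / 255.06 = 302.4 s

302.4


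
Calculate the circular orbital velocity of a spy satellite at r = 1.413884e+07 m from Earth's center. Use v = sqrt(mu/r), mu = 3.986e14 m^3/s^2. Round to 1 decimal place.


Step 1: mu / r = 3.986e14 / 1.413884e+07 = 28191846.0072
Step 2: v = sqrt(28191846.0072) = 5309.6 m/s

5309.6


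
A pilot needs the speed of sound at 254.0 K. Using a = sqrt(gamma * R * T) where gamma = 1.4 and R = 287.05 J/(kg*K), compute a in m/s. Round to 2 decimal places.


Step 1: gamma * R * T = 1.4 * 287.05 * 254.0 = 102074.98
Step 2: a = sqrt(102074.98) = 319.49 m/s

319.49


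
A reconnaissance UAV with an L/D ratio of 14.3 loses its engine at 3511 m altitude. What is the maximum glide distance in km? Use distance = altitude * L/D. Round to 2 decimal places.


Step 1: Glide distance = altitude * L/D = 3511 * 14.3 = 50207.3 m
Step 2: Convert to km: 50207.3 / 1000 = 50.21 km

50.21


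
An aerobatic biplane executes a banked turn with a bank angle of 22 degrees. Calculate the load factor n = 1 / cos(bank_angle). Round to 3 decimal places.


Step 1: Convert 22 degrees to radians = 0.383972
Step 2: cos(22 deg) = 0.927184
Step 3: n = 1 / 0.927184 = 1.079

1.079


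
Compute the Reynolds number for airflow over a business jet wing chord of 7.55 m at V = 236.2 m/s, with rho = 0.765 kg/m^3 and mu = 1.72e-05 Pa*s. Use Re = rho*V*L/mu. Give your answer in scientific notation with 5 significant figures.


Step 1: Numerator = rho * V * L = 0.765 * 236.2 * 7.55 = 1364.23215
Step 2: Re = 1364.23215 / 1.72e-05
Step 3: Re = 7.9316e+07

7.9316e+07


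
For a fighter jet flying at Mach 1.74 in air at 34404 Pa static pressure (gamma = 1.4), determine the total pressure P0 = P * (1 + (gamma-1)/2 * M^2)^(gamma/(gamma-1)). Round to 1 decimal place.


Step 1: (gamma-1)/2 * M^2 = 0.2 * 3.0276 = 0.60552
Step 2: 1 + 0.60552 = 1.60552
Step 3: Exponent gamma/(gamma-1) = 3.5
Step 4: P0 = 34404 * 1.60552^3.5 = 180411.4 Pa

180411.4


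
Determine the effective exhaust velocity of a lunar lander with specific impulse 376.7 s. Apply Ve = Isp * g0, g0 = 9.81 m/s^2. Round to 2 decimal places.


Step 1: Ve = Isp * g0 = 376.7 * 9.81
Step 2: Ve = 3695.43 m/s

3695.43


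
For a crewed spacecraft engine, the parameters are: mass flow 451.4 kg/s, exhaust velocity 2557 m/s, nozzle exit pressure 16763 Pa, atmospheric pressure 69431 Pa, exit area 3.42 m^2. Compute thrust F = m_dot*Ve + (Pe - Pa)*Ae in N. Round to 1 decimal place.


Step 1: Momentum thrust = m_dot * Ve = 451.4 * 2557 = 1154229.8 N
Step 2: Pressure thrust = (Pe - Pa) * Ae = (16763 - 69431) * 3.42 = -180124.56 N
Step 3: Total thrust F = 1154229.8 + -180124.56 = 974105.2 N

974105.2


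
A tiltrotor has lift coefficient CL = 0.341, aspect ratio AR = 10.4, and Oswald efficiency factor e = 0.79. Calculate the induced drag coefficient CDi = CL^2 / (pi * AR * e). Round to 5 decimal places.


Step 1: CL^2 = 0.341^2 = 0.116281
Step 2: pi * AR * e = 3.14159 * 10.4 * 0.79 = 25.811325
Step 3: CDi = 0.116281 / 25.811325 = 0.00451

0.00451


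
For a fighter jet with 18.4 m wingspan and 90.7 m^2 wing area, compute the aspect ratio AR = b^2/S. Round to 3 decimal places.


Step 1: b^2 = 18.4^2 = 338.56
Step 2: AR = 338.56 / 90.7 = 3.733

3.733


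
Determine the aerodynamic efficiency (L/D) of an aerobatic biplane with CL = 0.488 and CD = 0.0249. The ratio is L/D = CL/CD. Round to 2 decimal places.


Step 1: L/D = CL / CD = 0.488 / 0.0249
Step 2: L/D = 19.60

19.60


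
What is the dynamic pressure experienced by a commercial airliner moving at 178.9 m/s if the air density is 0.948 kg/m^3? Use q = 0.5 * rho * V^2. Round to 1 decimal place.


Step 1: V^2 = 178.9^2 = 32005.21
Step 2: q = 0.5 * 0.948 * 32005.21
Step 3: q = 15170.5 Pa

15170.5


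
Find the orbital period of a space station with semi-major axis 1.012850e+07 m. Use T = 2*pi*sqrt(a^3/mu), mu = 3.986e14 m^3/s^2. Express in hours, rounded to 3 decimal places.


Step 1: a^3 / mu = 1.039047e+21 / 3.986e14 = 2.606742e+06
Step 2: sqrt(2.606742e+06) = 1614.5409 s
Step 3: T = 2*pi * 1614.5409 = 10144.46 s
Step 4: T in hours = 10144.46 / 3600 = 2.818 hours

2.818


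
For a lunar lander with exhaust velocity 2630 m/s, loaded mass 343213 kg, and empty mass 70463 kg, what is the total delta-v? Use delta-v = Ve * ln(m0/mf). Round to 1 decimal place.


Step 1: Mass ratio m0/mf = 343213 / 70463 = 4.870826
Step 2: ln(4.870826) = 1.583263
Step 3: delta-v = 2630 * 1.583263 = 4164.0 m/s

4164.0


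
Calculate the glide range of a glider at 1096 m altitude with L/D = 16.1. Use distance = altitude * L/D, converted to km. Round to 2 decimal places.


Step 1: Glide distance = altitude * L/D = 1096 * 16.1 = 17645.6 m
Step 2: Convert to km: 17645.6 / 1000 = 17.65 km

17.65


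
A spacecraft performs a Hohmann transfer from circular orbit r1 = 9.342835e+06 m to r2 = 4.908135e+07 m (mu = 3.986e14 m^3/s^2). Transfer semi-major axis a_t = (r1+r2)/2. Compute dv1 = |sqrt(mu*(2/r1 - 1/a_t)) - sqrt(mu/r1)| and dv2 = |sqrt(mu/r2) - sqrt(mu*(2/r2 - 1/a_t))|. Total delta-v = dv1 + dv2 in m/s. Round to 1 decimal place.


Step 1: Transfer semi-major axis a_t = (9.342835e+06 + 4.908135e+07) / 2 = 2.921209e+07 m
Step 2: v1 (circular at r1) = sqrt(mu/r1) = 6531.75 m/s
Step 3: v_t1 = sqrt(mu*(2/r1 - 1/a_t)) = 8466.55 m/s
Step 4: dv1 = |8466.55 - 6531.75| = 1934.8 m/s
Step 5: v2 (circular at r2) = 2849.77 m/s, v_t2 = 1611.64 m/s
Step 6: dv2 = |2849.77 - 1611.64| = 1238.13 m/s
Step 7: Total delta-v = 1934.8 + 1238.13 = 3172.9 m/s

3172.9


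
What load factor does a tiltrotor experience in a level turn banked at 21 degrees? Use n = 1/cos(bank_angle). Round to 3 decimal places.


Step 1: Convert 21 degrees to radians = 0.366519
Step 2: cos(21 deg) = 0.93358
Step 3: n = 1 / 0.93358 = 1.071

1.071


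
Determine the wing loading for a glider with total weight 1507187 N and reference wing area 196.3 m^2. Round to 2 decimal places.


Step 1: Wing loading = W / S = 1507187 / 196.3
Step 2: Wing loading = 7677.98 N/m^2

7677.98


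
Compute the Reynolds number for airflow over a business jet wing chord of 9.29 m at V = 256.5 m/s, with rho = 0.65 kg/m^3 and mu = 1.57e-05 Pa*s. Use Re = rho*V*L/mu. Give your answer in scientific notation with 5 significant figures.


Step 1: Numerator = rho * V * L = 0.65 * 256.5 * 9.29 = 1548.87525
Step 2: Re = 1548.87525 / 1.57e-05
Step 3: Re = 9.8654e+07

9.8654e+07


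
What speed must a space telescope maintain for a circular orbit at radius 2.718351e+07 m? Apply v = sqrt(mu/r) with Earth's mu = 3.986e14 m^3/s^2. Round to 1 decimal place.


Step 1: mu / r = 3.986e14 / 2.718351e+07 = 14663301.3912
Step 2: v = sqrt(14663301.3912) = 3829.3 m/s

3829.3


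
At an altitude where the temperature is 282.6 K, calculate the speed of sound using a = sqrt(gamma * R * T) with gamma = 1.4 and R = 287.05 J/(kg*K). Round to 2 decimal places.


Step 1: gamma * R * T = 1.4 * 287.05 * 282.6 = 113568.462
Step 2: a = sqrt(113568.462) = 337.00 m/s

337.00


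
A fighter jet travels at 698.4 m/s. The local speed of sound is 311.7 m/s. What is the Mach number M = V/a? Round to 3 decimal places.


Step 1: M = V / a = 698.4 / 311.7
Step 2: M = 2.241

2.241


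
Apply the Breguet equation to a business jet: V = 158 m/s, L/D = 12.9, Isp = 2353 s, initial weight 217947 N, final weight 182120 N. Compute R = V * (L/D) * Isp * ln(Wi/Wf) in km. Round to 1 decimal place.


Step 1: Coefficient = V * (L/D) * Isp = 158 * 12.9 * 2353 = 4795884.6 m
Step 2: Wi/Wf = 217947 / 182120 = 1.196722
Step 3: ln(1.196722) = 0.179586
Step 4: R = 4795884.6 * 0.179586 = 861274.2 m = 861.3 km

861.3


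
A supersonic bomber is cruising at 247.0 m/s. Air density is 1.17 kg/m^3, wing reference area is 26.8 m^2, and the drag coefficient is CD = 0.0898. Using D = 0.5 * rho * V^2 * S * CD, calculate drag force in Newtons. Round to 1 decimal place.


Step 1: Dynamic pressure q = 0.5 * 1.17 * 247.0^2 = 35690.265 Pa
Step 2: Drag D = q * S * CD = 35690.265 * 26.8 * 0.0898
Step 3: D = 85893.6 N

85893.6


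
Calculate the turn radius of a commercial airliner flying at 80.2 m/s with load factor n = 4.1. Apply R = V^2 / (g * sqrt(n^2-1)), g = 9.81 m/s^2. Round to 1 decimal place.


Step 1: V^2 = 80.2^2 = 6432.04
Step 2: n^2 - 1 = 4.1^2 - 1 = 15.81
Step 3: sqrt(15.81) = 3.976179
Step 4: R = 6432.04 / (9.81 * 3.976179) = 164.9 m

164.9


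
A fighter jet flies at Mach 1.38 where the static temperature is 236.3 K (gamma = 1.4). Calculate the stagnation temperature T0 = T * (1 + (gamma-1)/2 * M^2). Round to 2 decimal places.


Step 1: (gamma-1)/2 = 0.2
Step 2: M^2 = 1.9044
Step 3: 1 + 0.2 * 1.9044 = 1.38088
Step 4: T0 = 236.3 * 1.38088 = 326.30 K

326.30


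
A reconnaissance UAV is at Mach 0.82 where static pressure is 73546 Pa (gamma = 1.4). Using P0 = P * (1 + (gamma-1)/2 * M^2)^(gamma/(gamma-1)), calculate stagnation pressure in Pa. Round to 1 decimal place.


Step 1: (gamma-1)/2 * M^2 = 0.2 * 0.6724 = 0.13448
Step 2: 1 + 0.13448 = 1.13448
Step 3: Exponent gamma/(gamma-1) = 3.5
Step 4: P0 = 73546 * 1.13448^3.5 = 114379.5 Pa

114379.5


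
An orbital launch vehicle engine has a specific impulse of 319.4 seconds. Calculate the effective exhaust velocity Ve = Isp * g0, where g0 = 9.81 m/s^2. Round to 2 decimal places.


Step 1: Ve = Isp * g0 = 319.4 * 9.81
Step 2: Ve = 3133.31 m/s

3133.31


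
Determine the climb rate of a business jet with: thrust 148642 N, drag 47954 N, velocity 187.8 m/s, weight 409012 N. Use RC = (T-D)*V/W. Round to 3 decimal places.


Step 1: Excess thrust = T - D = 148642 - 47954 = 100688 N
Step 2: Excess power = 100688 * 187.8 = 18909206.4 W
Step 3: RC = 18909206.4 / 409012 = 46.231 m/s

46.231


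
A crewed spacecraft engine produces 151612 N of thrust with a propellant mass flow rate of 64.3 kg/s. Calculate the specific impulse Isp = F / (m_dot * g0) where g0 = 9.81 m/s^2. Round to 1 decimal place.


Step 1: m_dot * g0 = 64.3 * 9.81 = 630.78
Step 2: Isp = 151612 / 630.78 = 240.4 s

240.4


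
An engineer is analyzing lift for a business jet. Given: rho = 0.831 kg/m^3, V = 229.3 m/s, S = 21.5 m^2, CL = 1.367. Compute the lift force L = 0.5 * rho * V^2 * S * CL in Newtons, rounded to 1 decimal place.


Step 1: Calculate dynamic pressure q = 0.5 * 0.831 * 229.3^2 = 0.5 * 0.831 * 52578.49 = 21846.3626 Pa
Step 2: Multiply by wing area and lift coefficient: L = 21846.3626 * 21.5 * 1.367
Step 3: L = 469696.7958 * 1.367 = 642075.5 N

642075.5


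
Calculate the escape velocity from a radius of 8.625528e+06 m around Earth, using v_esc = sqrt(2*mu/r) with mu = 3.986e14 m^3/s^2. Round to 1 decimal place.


Step 1: 2*mu/r = 2 * 3.986e14 / 8.625528e+06 = 92423327.5922
Step 2: v_esc = sqrt(92423327.5922) = 9613.7 m/s

9613.7
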